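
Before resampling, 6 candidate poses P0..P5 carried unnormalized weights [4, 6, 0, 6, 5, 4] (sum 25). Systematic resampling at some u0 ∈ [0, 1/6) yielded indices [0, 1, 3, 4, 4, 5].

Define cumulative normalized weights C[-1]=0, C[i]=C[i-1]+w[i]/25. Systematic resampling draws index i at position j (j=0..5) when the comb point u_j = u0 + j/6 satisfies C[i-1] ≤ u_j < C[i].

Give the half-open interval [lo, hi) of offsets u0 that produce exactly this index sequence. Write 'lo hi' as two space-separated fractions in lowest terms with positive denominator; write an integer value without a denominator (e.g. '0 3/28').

C = [4/25, 2/5, 2/5, 16/25, 21/25, 1]
j=0 picked index 0: u0 ∈ [0, 4/25)
j=1 picked index 1: u0 ∈ [-1/150, 7/30)
j=2 picked index 3: u0 ∈ [1/15, 23/75)
j=3 picked index 4: u0 ∈ [7/50, 17/50)
j=4 picked index 4: u0 ∈ [-2/75, 13/75)
j=5 picked index 5: u0 ∈ [1/150, 1/6)
intersection: [7/50, 4/25)

7/50 4/25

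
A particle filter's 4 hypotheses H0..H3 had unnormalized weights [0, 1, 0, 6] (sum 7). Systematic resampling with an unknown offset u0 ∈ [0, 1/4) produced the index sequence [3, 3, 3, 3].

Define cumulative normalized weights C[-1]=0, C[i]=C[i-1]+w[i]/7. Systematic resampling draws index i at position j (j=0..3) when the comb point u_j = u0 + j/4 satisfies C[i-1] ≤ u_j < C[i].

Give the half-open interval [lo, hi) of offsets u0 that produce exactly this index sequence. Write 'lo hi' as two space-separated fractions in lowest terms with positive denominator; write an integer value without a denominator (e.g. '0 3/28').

C = [0, 1/7, 1/7, 1]
j=0 picked index 3: u0 ∈ [1/7, 1)
j=1 picked index 3: u0 ∈ [-3/28, 3/4)
j=2 picked index 3: u0 ∈ [-5/14, 1/2)
j=3 picked index 3: u0 ∈ [-17/28, 1/4)
intersection: [1/7, 1/4)

1/7 1/4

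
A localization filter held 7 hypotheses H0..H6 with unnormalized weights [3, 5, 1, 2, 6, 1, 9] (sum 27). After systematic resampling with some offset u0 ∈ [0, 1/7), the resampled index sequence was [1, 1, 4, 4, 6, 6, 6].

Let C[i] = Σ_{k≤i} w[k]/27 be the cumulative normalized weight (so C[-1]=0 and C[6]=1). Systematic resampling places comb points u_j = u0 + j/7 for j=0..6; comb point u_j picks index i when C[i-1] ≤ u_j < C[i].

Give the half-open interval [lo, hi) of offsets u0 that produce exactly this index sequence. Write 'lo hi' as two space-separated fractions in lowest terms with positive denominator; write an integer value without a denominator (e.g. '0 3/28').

C = [1/9, 8/27, 1/3, 11/27, 17/27, 2/3, 1]
j=0 picked index 1: u0 ∈ [1/9, 8/27)
j=1 picked index 1: u0 ∈ [-2/63, 29/189)
j=2 picked index 4: u0 ∈ [23/189, 65/189)
j=3 picked index 4: u0 ∈ [-4/189, 38/189)
j=4 picked index 6: u0 ∈ [2/21, 3/7)
j=5 picked index 6: u0 ∈ [-1/21, 2/7)
j=6 picked index 6: u0 ∈ [-4/21, 1/7)
intersection: [23/189, 1/7)

23/189 1/7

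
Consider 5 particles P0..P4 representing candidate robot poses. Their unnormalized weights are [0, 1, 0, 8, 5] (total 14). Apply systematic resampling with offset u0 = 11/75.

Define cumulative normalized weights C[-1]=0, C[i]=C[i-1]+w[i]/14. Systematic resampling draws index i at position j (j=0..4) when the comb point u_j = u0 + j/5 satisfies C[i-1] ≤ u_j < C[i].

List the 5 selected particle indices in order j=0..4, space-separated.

C = [0, 1/14, 1/14, 9/14, 1]
j=0: u_0=11/75 ∈ [1/14, 9/14) → index 3
j=1: u_1=26/75 ∈ [1/14, 9/14) → index 3
j=2: u_2=41/75 ∈ [1/14, 9/14) → index 3
j=3: u_3=56/75 ∈ [9/14, 1) → index 4
j=4: u_4=71/75 ∈ [9/14, 1) → index 4

3 3 3 4 4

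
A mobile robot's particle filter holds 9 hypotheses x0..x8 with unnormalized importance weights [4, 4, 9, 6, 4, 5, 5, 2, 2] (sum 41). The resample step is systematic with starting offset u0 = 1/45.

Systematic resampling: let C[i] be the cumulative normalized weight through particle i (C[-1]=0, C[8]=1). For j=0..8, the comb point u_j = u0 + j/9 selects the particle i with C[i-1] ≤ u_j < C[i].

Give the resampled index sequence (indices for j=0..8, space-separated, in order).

C = [4/41, 8/41, 17/41, 23/41, 27/41, 32/41, 37/41, 39/41, 1]
j=0: u_0=1/45 ∈ [0, 4/41) → index 0
j=1: u_1=2/15 ∈ [4/41, 8/41) → index 1
j=2: u_2=11/45 ∈ [8/41, 17/41) → index 2
j=3: u_3=16/45 ∈ [8/41, 17/41) → index 2
j=4: u_4=7/15 ∈ [17/41, 23/41) → index 3
j=5: u_5=26/45 ∈ [23/41, 27/41) → index 4
j=6: u_6=31/45 ∈ [27/41, 32/41) → index 5
j=7: u_7=4/5 ∈ [32/41, 37/41) → index 6
j=8: u_8=41/45 ∈ [37/41, 39/41) → index 7

0 1 2 2 3 4 5 6 7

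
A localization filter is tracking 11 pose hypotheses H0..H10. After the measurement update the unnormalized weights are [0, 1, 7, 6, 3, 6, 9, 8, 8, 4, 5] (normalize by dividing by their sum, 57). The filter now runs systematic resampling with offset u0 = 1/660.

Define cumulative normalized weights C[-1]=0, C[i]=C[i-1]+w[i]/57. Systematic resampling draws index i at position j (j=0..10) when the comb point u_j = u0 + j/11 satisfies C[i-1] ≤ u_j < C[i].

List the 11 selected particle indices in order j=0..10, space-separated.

C = [0, 1/57, 8/57, 14/57, 17/57, 23/57, 32/57, 40/57, 16/19, 52/57, 1]
j=0: u_0=1/660 ∈ [0, 1/57) → index 1
j=1: u_1=61/660 ∈ [1/57, 8/57) → index 2
j=2: u_2=11/60 ∈ [8/57, 14/57) → index 3
j=3: u_3=181/660 ∈ [14/57, 17/57) → index 4
j=4: u_4=241/660 ∈ [17/57, 23/57) → index 5
j=5: u_5=301/660 ∈ [23/57, 32/57) → index 6
j=6: u_6=361/660 ∈ [23/57, 32/57) → index 6
j=7: u_7=421/660 ∈ [32/57, 40/57) → index 7
j=8: u_8=481/660 ∈ [40/57, 16/19) → index 8
j=9: u_9=541/660 ∈ [40/57, 16/19) → index 8
j=10: u_10=601/660 ∈ [16/19, 52/57) → index 9

1 2 3 4 5 6 6 7 8 8 9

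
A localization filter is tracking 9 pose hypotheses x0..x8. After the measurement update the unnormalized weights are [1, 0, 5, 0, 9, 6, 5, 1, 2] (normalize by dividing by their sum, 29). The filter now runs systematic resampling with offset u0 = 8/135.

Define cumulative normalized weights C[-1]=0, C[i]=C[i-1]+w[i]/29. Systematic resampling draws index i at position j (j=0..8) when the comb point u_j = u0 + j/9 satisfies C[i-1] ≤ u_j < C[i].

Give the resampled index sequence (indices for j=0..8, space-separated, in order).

2 2 4 4 4 5 6 6 8

C = [1/29, 1/29, 6/29, 6/29, 15/29, 21/29, 26/29, 27/29, 1]
j=0: u_0=8/135 ∈ [1/29, 6/29) → index 2
j=1: u_1=23/135 ∈ [1/29, 6/29) → index 2
j=2: u_2=38/135 ∈ [6/29, 15/29) → index 4
j=3: u_3=53/135 ∈ [6/29, 15/29) → index 4
j=4: u_4=68/135 ∈ [6/29, 15/29) → index 4
j=5: u_5=83/135 ∈ [15/29, 21/29) → index 5
j=6: u_6=98/135 ∈ [21/29, 26/29) → index 6
j=7: u_7=113/135 ∈ [21/29, 26/29) → index 6
j=8: u_8=128/135 ∈ [27/29, 1) → index 8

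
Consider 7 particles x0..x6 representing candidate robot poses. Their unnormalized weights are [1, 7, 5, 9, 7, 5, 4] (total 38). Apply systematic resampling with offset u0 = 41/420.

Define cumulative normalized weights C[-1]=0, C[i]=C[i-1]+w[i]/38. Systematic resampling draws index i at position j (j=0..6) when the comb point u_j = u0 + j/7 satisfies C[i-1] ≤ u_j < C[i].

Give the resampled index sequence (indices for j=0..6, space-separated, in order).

1 2 3 3 4 5 6

C = [1/38, 4/19, 13/38, 11/19, 29/38, 17/19, 1]
j=0: u_0=41/420 ∈ [1/38, 4/19) → index 1
j=1: u_1=101/420 ∈ [4/19, 13/38) → index 2
j=2: u_2=23/60 ∈ [13/38, 11/19) → index 3
j=3: u_3=221/420 ∈ [13/38, 11/19) → index 3
j=4: u_4=281/420 ∈ [11/19, 29/38) → index 4
j=5: u_5=341/420 ∈ [29/38, 17/19) → index 5
j=6: u_6=401/420 ∈ [17/19, 1) → index 6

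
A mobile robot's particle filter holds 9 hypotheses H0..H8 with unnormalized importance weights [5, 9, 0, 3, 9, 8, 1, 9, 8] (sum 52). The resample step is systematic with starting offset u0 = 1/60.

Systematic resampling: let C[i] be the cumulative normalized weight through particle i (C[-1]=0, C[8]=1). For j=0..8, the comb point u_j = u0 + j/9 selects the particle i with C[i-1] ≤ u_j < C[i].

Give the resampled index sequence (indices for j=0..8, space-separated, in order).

C = [5/52, 7/26, 7/26, 17/52, 1/2, 17/26, 35/52, 11/13, 1]
j=0: u_0=1/60 ∈ [0, 5/52) → index 0
j=1: u_1=23/180 ∈ [5/52, 7/26) → index 1
j=2: u_2=43/180 ∈ [5/52, 7/26) → index 1
j=3: u_3=7/20 ∈ [17/52, 1/2) → index 4
j=4: u_4=83/180 ∈ [17/52, 1/2) → index 4
j=5: u_5=103/180 ∈ [1/2, 17/26) → index 5
j=6: u_6=41/60 ∈ [35/52, 11/13) → index 7
j=7: u_7=143/180 ∈ [35/52, 11/13) → index 7
j=8: u_8=163/180 ∈ [11/13, 1) → index 8

0 1 1 4 4 5 7 7 8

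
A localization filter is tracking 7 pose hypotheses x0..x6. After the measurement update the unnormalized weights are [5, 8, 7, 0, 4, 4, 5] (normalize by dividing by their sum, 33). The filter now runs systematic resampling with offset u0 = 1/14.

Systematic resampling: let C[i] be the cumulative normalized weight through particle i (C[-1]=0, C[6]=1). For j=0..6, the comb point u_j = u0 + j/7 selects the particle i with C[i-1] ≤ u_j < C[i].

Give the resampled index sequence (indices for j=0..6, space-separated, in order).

0 1 1 2 4 5 6

C = [5/33, 13/33, 20/33, 20/33, 8/11, 28/33, 1]
j=0: u_0=1/14 ∈ [0, 5/33) → index 0
j=1: u_1=3/14 ∈ [5/33, 13/33) → index 1
j=2: u_2=5/14 ∈ [5/33, 13/33) → index 1
j=3: u_3=1/2 ∈ [13/33, 20/33) → index 2
j=4: u_4=9/14 ∈ [20/33, 8/11) → index 4
j=5: u_5=11/14 ∈ [8/11, 28/33) → index 5
j=6: u_6=13/14 ∈ [28/33, 1) → index 6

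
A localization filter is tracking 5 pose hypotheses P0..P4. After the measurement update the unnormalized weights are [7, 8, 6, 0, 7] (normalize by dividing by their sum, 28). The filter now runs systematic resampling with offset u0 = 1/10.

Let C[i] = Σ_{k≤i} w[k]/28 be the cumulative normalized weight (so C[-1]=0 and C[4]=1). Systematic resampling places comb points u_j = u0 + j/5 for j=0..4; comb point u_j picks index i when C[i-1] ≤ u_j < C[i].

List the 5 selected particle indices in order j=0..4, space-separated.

0 1 1 2 4

C = [1/4, 15/28, 3/4, 3/4, 1]
j=0: u_0=1/10 ∈ [0, 1/4) → index 0
j=1: u_1=3/10 ∈ [1/4, 15/28) → index 1
j=2: u_2=1/2 ∈ [1/4, 15/28) → index 1
j=3: u_3=7/10 ∈ [15/28, 3/4) → index 2
j=4: u_4=9/10 ∈ [3/4, 1) → index 4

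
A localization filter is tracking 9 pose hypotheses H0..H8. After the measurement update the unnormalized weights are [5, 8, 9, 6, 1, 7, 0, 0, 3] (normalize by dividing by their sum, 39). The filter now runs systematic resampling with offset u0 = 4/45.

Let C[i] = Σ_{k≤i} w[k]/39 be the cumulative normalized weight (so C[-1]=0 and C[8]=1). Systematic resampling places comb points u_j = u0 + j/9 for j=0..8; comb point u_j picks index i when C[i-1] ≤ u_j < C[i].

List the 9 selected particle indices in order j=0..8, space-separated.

C = [5/39, 1/3, 22/39, 28/39, 29/39, 12/13, 12/13, 12/13, 1]
j=0: u_0=4/45 ∈ [0, 5/39) → index 0
j=1: u_1=1/5 ∈ [5/39, 1/3) → index 1
j=2: u_2=14/45 ∈ [5/39, 1/3) → index 1
j=3: u_3=19/45 ∈ [1/3, 22/39) → index 2
j=4: u_4=8/15 ∈ [1/3, 22/39) → index 2
j=5: u_5=29/45 ∈ [22/39, 28/39) → index 3
j=6: u_6=34/45 ∈ [29/39, 12/13) → index 5
j=7: u_7=13/15 ∈ [29/39, 12/13) → index 5
j=8: u_8=44/45 ∈ [12/13, 1) → index 8

0 1 1 2 2 3 5 5 8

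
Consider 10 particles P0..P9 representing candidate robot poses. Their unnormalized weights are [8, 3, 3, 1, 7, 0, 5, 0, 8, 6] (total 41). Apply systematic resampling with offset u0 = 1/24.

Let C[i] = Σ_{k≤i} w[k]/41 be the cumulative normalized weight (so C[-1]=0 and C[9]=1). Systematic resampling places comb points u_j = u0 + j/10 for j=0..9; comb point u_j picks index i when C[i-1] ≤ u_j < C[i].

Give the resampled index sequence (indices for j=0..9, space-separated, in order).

0 0 1 3 4 6 6 8 8 9

C = [8/41, 11/41, 14/41, 15/41, 22/41, 22/41, 27/41, 27/41, 35/41, 1]
j=0: u_0=1/24 ∈ [0, 8/41) → index 0
j=1: u_1=17/120 ∈ [0, 8/41) → index 0
j=2: u_2=29/120 ∈ [8/41, 11/41) → index 1
j=3: u_3=41/120 ∈ [14/41, 15/41) → index 3
j=4: u_4=53/120 ∈ [15/41, 22/41) → index 4
j=5: u_5=13/24 ∈ [22/41, 27/41) → index 6
j=6: u_6=77/120 ∈ [22/41, 27/41) → index 6
j=7: u_7=89/120 ∈ [27/41, 35/41) → index 8
j=8: u_8=101/120 ∈ [27/41, 35/41) → index 8
j=9: u_9=113/120 ∈ [35/41, 1) → index 9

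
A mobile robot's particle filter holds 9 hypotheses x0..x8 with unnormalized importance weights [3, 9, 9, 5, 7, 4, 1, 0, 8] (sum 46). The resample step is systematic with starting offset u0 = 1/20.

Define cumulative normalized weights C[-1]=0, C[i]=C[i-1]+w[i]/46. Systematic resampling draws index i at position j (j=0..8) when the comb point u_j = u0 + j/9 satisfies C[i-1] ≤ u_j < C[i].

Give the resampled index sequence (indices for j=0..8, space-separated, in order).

C = [3/46, 6/23, 21/46, 13/23, 33/46, 37/46, 19/23, 19/23, 1]
j=0: u_0=1/20 ∈ [0, 3/46) → index 0
j=1: u_1=29/180 ∈ [3/46, 6/23) → index 1
j=2: u_2=49/180 ∈ [6/23, 21/46) → index 2
j=3: u_3=23/60 ∈ [6/23, 21/46) → index 2
j=4: u_4=89/180 ∈ [21/46, 13/23) → index 3
j=5: u_5=109/180 ∈ [13/23, 33/46) → index 4
j=6: u_6=43/60 ∈ [13/23, 33/46) → index 4
j=7: u_7=149/180 ∈ [19/23, 1) → index 8
j=8: u_8=169/180 ∈ [19/23, 1) → index 8

0 1 2 2 3 4 4 8 8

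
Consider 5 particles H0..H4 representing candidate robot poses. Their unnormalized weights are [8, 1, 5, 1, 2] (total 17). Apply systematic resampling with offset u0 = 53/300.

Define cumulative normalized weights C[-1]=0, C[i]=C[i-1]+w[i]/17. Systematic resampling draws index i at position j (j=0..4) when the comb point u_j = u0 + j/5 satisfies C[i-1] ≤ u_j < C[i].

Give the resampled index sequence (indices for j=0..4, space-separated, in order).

C = [8/17, 9/17, 14/17, 15/17, 1]
j=0: u_0=53/300 ∈ [0, 8/17) → index 0
j=1: u_1=113/300 ∈ [0, 8/17) → index 0
j=2: u_2=173/300 ∈ [9/17, 14/17) → index 2
j=3: u_3=233/300 ∈ [9/17, 14/17) → index 2
j=4: u_4=293/300 ∈ [15/17, 1) → index 4

0 0 2 2 4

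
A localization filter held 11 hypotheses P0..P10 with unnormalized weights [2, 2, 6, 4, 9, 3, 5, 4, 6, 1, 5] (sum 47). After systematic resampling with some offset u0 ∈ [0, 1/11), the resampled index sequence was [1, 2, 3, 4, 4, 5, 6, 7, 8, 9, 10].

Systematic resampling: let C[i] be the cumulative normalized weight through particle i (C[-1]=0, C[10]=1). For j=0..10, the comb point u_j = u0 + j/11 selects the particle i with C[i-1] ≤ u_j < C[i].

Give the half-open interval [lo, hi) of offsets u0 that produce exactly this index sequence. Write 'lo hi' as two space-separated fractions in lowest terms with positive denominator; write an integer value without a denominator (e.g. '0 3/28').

28/517 39/517

C = [2/47, 4/47, 10/47, 14/47, 23/47, 26/47, 31/47, 35/47, 41/47, 42/47, 1]
j=0 picked index 1: u0 ∈ [2/47, 4/47)
j=1 picked index 2: u0 ∈ [-3/517, 63/517)
j=2 picked index 3: u0 ∈ [16/517, 60/517)
j=3 picked index 4: u0 ∈ [13/517, 112/517)
j=4 picked index 4: u0 ∈ [-34/517, 65/517)
j=5 picked index 5: u0 ∈ [18/517, 51/517)
j=6 picked index 6: u0 ∈ [4/517, 59/517)
j=7 picked index 7: u0 ∈ [12/517, 56/517)
j=8 picked index 8: u0 ∈ [9/517, 75/517)
j=9 picked index 9: u0 ∈ [28/517, 39/517)
j=10 picked index 10: u0 ∈ [-8/517, 1/11)
intersection: [28/517, 39/517)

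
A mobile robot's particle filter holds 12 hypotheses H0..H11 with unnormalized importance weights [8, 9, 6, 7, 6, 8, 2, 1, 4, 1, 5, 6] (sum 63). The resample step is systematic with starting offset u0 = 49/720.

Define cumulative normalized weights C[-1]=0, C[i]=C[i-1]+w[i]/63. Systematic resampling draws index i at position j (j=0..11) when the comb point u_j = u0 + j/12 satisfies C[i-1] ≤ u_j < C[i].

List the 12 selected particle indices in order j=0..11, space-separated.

C = [8/63, 17/63, 23/63, 10/21, 4/7, 44/63, 46/63, 47/63, 17/21, 52/63, 19/21, 1]
j=0: u_0=49/720 ∈ [0, 8/63) → index 0
j=1: u_1=109/720 ∈ [8/63, 17/63) → index 1
j=2: u_2=169/720 ∈ [8/63, 17/63) → index 1
j=3: u_3=229/720 ∈ [17/63, 23/63) → index 2
j=4: u_4=289/720 ∈ [23/63, 10/21) → index 3
j=5: u_5=349/720 ∈ [10/21, 4/7) → index 4
j=6: u_6=409/720 ∈ [10/21, 4/7) → index 4
j=7: u_7=469/720 ∈ [4/7, 44/63) → index 5
j=8: u_8=529/720 ∈ [46/63, 47/63) → index 7
j=9: u_9=589/720 ∈ [17/21, 52/63) → index 9
j=10: u_10=649/720 ∈ [52/63, 19/21) → index 10
j=11: u_11=709/720 ∈ [19/21, 1) → index 11

0 1 1 2 3 4 4 5 7 9 10 11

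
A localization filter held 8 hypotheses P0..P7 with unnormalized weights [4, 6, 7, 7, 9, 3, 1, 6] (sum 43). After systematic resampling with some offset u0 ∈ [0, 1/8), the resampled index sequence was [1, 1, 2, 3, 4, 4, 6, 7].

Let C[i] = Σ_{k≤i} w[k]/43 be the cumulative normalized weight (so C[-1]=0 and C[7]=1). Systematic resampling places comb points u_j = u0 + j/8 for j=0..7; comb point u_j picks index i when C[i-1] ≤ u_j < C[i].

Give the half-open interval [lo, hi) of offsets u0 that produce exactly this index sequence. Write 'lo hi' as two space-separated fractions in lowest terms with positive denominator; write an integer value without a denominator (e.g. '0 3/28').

4/43 37/344

C = [4/43, 10/43, 17/43, 24/43, 33/43, 36/43, 37/43, 1]
j=0 picked index 1: u0 ∈ [4/43, 10/43)
j=1 picked index 1: u0 ∈ [-11/344, 37/344)
j=2 picked index 2: u0 ∈ [-3/172, 25/172)
j=3 picked index 3: u0 ∈ [7/344, 63/344)
j=4 picked index 4: u0 ∈ [5/86, 23/86)
j=5 picked index 4: u0 ∈ [-23/344, 49/344)
j=6 picked index 6: u0 ∈ [15/172, 19/172)
j=7 picked index 7: u0 ∈ [-5/344, 1/8)
intersection: [4/43, 37/344)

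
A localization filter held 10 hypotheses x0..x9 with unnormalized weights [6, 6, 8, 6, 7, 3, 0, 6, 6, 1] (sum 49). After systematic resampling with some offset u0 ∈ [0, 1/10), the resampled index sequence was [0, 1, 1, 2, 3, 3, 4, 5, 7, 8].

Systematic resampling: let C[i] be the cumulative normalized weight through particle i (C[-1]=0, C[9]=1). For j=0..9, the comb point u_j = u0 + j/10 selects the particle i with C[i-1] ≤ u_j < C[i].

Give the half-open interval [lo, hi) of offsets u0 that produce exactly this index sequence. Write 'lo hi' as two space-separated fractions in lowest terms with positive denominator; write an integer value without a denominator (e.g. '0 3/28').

C = [6/49, 12/49, 20/49, 26/49, 33/49, 36/49, 36/49, 6/7, 48/49, 1]
j=0 picked index 0: u0 ∈ [0, 6/49)
j=1 picked index 1: u0 ∈ [11/490, 71/490)
j=2 picked index 1: u0 ∈ [-19/245, 11/245)
j=3 picked index 2: u0 ∈ [-27/490, 53/490)
j=4 picked index 3: u0 ∈ [2/245, 32/245)
j=5 picked index 3: u0 ∈ [-9/98, 3/98)
j=6 picked index 4: u0 ∈ [-17/245, 18/245)
j=7 picked index 5: u0 ∈ [-13/490, 17/490)
j=8 picked index 7: u0 ∈ [-16/245, 2/35)
j=9 picked index 8: u0 ∈ [-3/70, 39/490)
intersection: [11/490, 3/98)

11/490 3/98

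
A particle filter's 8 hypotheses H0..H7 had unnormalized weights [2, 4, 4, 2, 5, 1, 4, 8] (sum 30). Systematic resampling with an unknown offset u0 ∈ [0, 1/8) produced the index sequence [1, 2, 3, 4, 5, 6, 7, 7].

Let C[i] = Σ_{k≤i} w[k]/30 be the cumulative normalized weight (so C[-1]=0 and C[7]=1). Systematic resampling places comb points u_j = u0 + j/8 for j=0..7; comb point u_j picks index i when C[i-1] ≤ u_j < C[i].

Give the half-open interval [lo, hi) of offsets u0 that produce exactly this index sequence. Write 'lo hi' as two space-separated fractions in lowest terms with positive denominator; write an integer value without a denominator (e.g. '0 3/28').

1/12 1/10

C = [1/15, 1/5, 1/3, 2/5, 17/30, 3/5, 11/15, 1]
j=0 picked index 1: u0 ∈ [1/15, 1/5)
j=1 picked index 2: u0 ∈ [3/40, 5/24)
j=2 picked index 3: u0 ∈ [1/12, 3/20)
j=3 picked index 4: u0 ∈ [1/40, 23/120)
j=4 picked index 5: u0 ∈ [1/15, 1/10)
j=5 picked index 6: u0 ∈ [-1/40, 13/120)
j=6 picked index 7: u0 ∈ [-1/60, 1/4)
j=7 picked index 7: u0 ∈ [-17/120, 1/8)
intersection: [1/12, 1/10)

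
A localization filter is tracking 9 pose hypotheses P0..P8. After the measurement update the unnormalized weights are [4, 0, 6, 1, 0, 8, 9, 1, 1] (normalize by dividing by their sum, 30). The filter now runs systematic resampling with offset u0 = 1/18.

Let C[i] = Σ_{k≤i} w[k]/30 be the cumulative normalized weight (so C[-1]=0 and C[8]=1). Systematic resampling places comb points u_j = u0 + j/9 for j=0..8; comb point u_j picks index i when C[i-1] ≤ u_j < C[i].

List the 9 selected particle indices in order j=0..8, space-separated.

0 2 2 5 5 5 6 6 7

C = [2/15, 2/15, 1/3, 11/30, 11/30, 19/30, 14/15, 29/30, 1]
j=0: u_0=1/18 ∈ [0, 2/15) → index 0
j=1: u_1=1/6 ∈ [2/15, 1/3) → index 2
j=2: u_2=5/18 ∈ [2/15, 1/3) → index 2
j=3: u_3=7/18 ∈ [11/30, 19/30) → index 5
j=4: u_4=1/2 ∈ [11/30, 19/30) → index 5
j=5: u_5=11/18 ∈ [11/30, 19/30) → index 5
j=6: u_6=13/18 ∈ [19/30, 14/15) → index 6
j=7: u_7=5/6 ∈ [19/30, 14/15) → index 6
j=8: u_8=17/18 ∈ [14/15, 29/30) → index 7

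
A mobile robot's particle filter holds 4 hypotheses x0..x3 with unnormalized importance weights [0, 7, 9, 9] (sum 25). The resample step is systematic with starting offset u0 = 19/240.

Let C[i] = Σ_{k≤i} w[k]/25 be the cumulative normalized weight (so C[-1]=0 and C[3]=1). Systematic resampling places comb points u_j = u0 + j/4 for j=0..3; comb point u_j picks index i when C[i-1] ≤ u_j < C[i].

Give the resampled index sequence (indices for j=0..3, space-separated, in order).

1 2 2 3

C = [0, 7/25, 16/25, 1]
j=0: u_0=19/240 ∈ [0, 7/25) → index 1
j=1: u_1=79/240 ∈ [7/25, 16/25) → index 2
j=2: u_2=139/240 ∈ [7/25, 16/25) → index 2
j=3: u_3=199/240 ∈ [16/25, 1) → index 3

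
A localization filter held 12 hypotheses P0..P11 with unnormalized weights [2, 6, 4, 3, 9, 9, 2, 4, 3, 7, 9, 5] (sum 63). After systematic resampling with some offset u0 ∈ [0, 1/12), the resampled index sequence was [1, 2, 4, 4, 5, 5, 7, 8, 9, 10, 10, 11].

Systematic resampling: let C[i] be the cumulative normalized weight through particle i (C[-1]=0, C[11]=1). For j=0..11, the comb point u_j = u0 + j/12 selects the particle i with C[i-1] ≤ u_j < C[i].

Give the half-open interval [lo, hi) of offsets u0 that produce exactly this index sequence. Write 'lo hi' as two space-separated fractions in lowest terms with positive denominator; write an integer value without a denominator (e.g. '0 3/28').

C = [2/63, 8/63, 4/21, 5/21, 8/21, 11/21, 5/9, 13/21, 2/3, 7/9, 58/63, 1]
j=0 picked index 1: u0 ∈ [2/63, 8/63)
j=1 picked index 2: u0 ∈ [11/252, 3/28)
j=2 picked index 4: u0 ∈ [1/14, 3/14)
j=3 picked index 4: u0 ∈ [-1/84, 11/84)
j=4 picked index 5: u0 ∈ [1/21, 4/21)
j=5 picked index 5: u0 ∈ [-1/28, 3/28)
j=6 picked index 7: u0 ∈ [1/18, 5/42)
j=7 picked index 8: u0 ∈ [1/28, 1/12)
j=8 picked index 9: u0 ∈ [0, 1/9)
j=9 picked index 10: u0 ∈ [1/36, 43/252)
j=10 picked index 10: u0 ∈ [-1/18, 11/126)
j=11 picked index 11: u0 ∈ [1/252, 1/12)
intersection: [1/14, 1/12)

1/14 1/12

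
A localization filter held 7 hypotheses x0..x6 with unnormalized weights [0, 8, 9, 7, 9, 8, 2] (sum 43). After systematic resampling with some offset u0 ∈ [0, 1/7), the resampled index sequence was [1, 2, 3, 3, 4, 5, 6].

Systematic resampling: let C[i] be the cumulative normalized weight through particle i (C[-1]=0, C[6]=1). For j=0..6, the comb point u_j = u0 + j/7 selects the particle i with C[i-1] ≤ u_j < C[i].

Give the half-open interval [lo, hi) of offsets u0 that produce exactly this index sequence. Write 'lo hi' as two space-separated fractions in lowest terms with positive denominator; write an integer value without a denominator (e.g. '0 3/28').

33/301 39/301

C = [0, 8/43, 17/43, 24/43, 33/43, 41/43, 1]
j=0 picked index 1: u0 ∈ [0, 8/43)
j=1 picked index 2: u0 ∈ [13/301, 76/301)
j=2 picked index 3: u0 ∈ [33/301, 82/301)
j=3 picked index 3: u0 ∈ [-10/301, 39/301)
j=4 picked index 4: u0 ∈ [-4/301, 59/301)
j=5 picked index 5: u0 ∈ [16/301, 72/301)
j=6 picked index 6: u0 ∈ [29/301, 1/7)
intersection: [33/301, 39/301)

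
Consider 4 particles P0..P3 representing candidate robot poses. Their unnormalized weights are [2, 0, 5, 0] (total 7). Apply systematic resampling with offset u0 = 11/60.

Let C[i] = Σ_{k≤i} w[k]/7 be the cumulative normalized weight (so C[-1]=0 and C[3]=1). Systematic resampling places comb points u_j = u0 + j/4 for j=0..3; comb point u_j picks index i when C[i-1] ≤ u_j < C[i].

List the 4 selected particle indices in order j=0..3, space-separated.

0 2 2 2

C = [2/7, 2/7, 1, 1]
j=0: u_0=11/60 ∈ [0, 2/7) → index 0
j=1: u_1=13/30 ∈ [2/7, 1) → index 2
j=2: u_2=41/60 ∈ [2/7, 1) → index 2
j=3: u_3=14/15 ∈ [2/7, 1) → index 2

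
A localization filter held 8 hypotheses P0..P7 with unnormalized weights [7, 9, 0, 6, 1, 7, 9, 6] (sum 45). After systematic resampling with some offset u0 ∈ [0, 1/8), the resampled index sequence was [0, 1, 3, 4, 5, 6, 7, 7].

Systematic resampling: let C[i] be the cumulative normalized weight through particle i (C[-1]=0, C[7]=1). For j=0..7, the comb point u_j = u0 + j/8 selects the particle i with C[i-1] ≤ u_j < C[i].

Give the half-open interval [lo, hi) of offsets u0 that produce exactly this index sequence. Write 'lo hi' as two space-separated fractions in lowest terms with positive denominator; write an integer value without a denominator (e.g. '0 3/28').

7/60 1/8

C = [7/45, 16/45, 16/45, 22/45, 23/45, 2/3, 13/15, 1]
j=0 picked index 0: u0 ∈ [0, 7/45)
j=1 picked index 1: u0 ∈ [11/360, 83/360)
j=2 picked index 3: u0 ∈ [19/180, 43/180)
j=3 picked index 4: u0 ∈ [41/360, 49/360)
j=4 picked index 5: u0 ∈ [1/90, 1/6)
j=5 picked index 6: u0 ∈ [1/24, 29/120)
j=6 picked index 7: u0 ∈ [7/60, 1/4)
j=7 picked index 7: u0 ∈ [-1/120, 1/8)
intersection: [7/60, 1/8)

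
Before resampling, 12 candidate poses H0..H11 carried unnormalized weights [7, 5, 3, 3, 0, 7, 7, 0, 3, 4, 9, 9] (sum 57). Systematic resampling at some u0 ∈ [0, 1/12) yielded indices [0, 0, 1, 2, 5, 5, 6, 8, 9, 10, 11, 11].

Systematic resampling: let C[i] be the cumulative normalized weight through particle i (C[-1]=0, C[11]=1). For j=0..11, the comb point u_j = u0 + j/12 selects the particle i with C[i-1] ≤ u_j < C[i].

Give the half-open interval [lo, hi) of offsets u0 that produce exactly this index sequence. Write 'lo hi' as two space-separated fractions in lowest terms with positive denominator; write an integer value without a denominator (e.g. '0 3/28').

C = [7/57, 4/19, 5/19, 6/19, 6/19, 25/57, 32/57, 32/57, 35/57, 13/19, 16/19, 1]
j=0 picked index 0: u0 ∈ [0, 7/57)
j=1 picked index 0: u0 ∈ [-1/12, 3/76)
j=2 picked index 1: u0 ∈ [-5/114, 5/114)
j=3 picked index 2: u0 ∈ [-3/76, 1/76)
j=4 picked index 5: u0 ∈ [-1/57, 2/19)
j=5 picked index 5: u0 ∈ [-23/228, 5/228)
j=6 picked index 6: u0 ∈ [-7/114, 7/114)
j=7 picked index 8: u0 ∈ [-5/228, 7/228)
j=8 picked index 9: u0 ∈ [-1/19, 1/57)
j=9 picked index 10: u0 ∈ [-5/76, 7/76)
j=10 picked index 11: u0 ∈ [1/114, 1/6)
j=11 picked index 11: u0 ∈ [-17/228, 1/12)
intersection: [1/114, 1/76)

1/114 1/76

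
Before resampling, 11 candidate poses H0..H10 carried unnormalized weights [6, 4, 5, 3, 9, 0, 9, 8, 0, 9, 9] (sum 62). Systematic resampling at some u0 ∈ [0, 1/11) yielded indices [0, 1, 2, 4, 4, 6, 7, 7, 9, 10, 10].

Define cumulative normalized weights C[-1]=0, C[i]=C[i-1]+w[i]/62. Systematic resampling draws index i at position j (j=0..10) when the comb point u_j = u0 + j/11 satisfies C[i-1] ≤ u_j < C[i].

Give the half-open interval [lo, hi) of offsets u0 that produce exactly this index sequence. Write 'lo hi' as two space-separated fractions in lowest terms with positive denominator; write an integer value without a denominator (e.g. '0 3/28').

C = [3/31, 5/31, 15/62, 9/31, 27/62, 27/62, 18/31, 22/31, 22/31, 53/62, 1]
j=0 picked index 0: u0 ∈ [0, 3/31)
j=1 picked index 1: u0 ∈ [2/341, 24/341)
j=2 picked index 2: u0 ∈ [-7/341, 41/682)
j=3 picked index 4: u0 ∈ [6/341, 111/682)
j=4 picked index 4: u0 ∈ [-25/341, 49/682)
j=5 picked index 6: u0 ∈ [-13/682, 43/341)
j=6 picked index 7: u0 ∈ [12/341, 56/341)
j=7 picked index 7: u0 ∈ [-19/341, 25/341)
j=8 picked index 9: u0 ∈ [-6/341, 87/682)
j=9 picked index 10: u0 ∈ [25/682, 2/11)
j=10 picked index 10: u0 ∈ [-37/682, 1/11)
intersection: [25/682, 41/682)

25/682 41/682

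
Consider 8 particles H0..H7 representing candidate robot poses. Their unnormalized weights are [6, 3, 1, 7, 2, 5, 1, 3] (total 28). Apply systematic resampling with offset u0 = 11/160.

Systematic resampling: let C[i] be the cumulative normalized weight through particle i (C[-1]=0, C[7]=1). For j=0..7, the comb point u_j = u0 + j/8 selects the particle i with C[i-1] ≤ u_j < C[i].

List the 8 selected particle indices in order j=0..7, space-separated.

0 0 1 3 3 5 5 7

C = [3/14, 9/28, 5/14, 17/28, 19/28, 6/7, 25/28, 1]
j=0: u_0=11/160 ∈ [0, 3/14) → index 0
j=1: u_1=31/160 ∈ [0, 3/14) → index 0
j=2: u_2=51/160 ∈ [3/14, 9/28) → index 1
j=3: u_3=71/160 ∈ [5/14, 17/28) → index 3
j=4: u_4=91/160 ∈ [5/14, 17/28) → index 3
j=5: u_5=111/160 ∈ [19/28, 6/7) → index 5
j=6: u_6=131/160 ∈ [19/28, 6/7) → index 5
j=7: u_7=151/160 ∈ [25/28, 1) → index 7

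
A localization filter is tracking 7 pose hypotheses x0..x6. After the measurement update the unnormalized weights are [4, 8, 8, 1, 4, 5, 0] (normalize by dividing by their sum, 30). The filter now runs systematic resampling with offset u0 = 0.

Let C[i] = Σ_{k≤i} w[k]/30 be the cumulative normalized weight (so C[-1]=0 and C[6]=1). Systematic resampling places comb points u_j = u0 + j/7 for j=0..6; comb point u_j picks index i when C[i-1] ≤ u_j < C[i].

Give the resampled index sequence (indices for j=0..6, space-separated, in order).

0 1 1 2 2 4 5

C = [2/15, 2/5, 2/3, 7/10, 5/6, 1, 1]
j=0: u_0=0 ∈ [0, 2/15) → index 0
j=1: u_1=1/7 ∈ [2/15, 2/5) → index 1
j=2: u_2=2/7 ∈ [2/15, 2/5) → index 1
j=3: u_3=3/7 ∈ [2/5, 2/3) → index 2
j=4: u_4=4/7 ∈ [2/5, 2/3) → index 2
j=5: u_5=5/7 ∈ [7/10, 5/6) → index 4
j=6: u_6=6/7 ∈ [5/6, 1) → index 5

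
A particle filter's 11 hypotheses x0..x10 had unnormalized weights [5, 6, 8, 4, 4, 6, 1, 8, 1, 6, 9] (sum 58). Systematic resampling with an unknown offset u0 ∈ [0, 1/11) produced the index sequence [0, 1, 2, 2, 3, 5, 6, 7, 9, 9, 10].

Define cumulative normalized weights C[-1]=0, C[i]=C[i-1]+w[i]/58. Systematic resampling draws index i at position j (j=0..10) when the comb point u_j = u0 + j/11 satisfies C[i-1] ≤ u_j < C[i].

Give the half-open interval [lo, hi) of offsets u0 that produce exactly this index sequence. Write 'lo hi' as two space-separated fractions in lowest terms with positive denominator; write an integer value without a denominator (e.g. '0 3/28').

C = [5/58, 11/58, 19/58, 23/58, 27/58, 33/58, 17/29, 21/29, 43/58, 49/58, 1]
j=0 picked index 0: u0 ∈ [0, 5/58)
j=1 picked index 1: u0 ∈ [-3/638, 63/638)
j=2 picked index 2: u0 ∈ [5/638, 93/638)
j=3 picked index 2: u0 ∈ [-53/638, 35/638)
j=4 picked index 3: u0 ∈ [-23/638, 21/638)
j=5 picked index 5: u0 ∈ [7/638, 73/638)
j=6 picked index 6: u0 ∈ [15/638, 13/319)
j=7 picked index 7: u0 ∈ [-16/319, 28/319)
j=8 picked index 9: u0 ∈ [9/638, 75/638)
j=9 picked index 9: u0 ∈ [-49/638, 17/638)
j=10 picked index 10: u0 ∈ [-41/638, 1/11)
intersection: [15/638, 17/638)

15/638 17/638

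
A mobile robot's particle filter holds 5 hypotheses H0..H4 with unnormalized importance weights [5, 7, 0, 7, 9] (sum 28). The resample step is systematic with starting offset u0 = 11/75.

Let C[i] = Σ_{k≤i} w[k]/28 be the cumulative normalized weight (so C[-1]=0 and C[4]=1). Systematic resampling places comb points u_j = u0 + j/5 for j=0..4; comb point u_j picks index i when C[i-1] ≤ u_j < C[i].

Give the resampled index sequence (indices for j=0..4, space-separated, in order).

0 1 3 4 4

C = [5/28, 3/7, 3/7, 19/28, 1]
j=0: u_0=11/75 ∈ [0, 5/28) → index 0
j=1: u_1=26/75 ∈ [5/28, 3/7) → index 1
j=2: u_2=41/75 ∈ [3/7, 19/28) → index 3
j=3: u_3=56/75 ∈ [19/28, 1) → index 4
j=4: u_4=71/75 ∈ [19/28, 1) → index 4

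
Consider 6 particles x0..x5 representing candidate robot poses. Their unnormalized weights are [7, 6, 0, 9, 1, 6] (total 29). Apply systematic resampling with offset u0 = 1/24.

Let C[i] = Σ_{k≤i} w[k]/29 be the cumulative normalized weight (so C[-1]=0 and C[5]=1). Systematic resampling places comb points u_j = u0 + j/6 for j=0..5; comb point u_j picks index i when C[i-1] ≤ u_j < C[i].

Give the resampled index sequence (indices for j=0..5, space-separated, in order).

C = [7/29, 13/29, 13/29, 22/29, 23/29, 1]
j=0: u_0=1/24 ∈ [0, 7/29) → index 0
j=1: u_1=5/24 ∈ [0, 7/29) → index 0
j=2: u_2=3/8 ∈ [7/29, 13/29) → index 1
j=3: u_3=13/24 ∈ [13/29, 22/29) → index 3
j=4: u_4=17/24 ∈ [13/29, 22/29) → index 3
j=5: u_5=7/8 ∈ [23/29, 1) → index 5

0 0 1 3 3 5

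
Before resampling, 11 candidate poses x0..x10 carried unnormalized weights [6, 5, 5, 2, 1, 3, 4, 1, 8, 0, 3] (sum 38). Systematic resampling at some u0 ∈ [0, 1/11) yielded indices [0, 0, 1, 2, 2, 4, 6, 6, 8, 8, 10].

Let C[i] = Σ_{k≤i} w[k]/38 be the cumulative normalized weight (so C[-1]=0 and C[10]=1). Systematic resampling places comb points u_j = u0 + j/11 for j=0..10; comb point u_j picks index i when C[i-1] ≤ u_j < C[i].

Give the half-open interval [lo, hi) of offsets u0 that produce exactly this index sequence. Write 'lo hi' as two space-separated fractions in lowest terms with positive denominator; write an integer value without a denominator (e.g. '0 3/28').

C = [3/19, 11/38, 8/19, 9/19, 1/2, 11/19, 13/19, 27/38, 35/38, 35/38, 1]
j=0 picked index 0: u0 ∈ [0, 3/19)
j=1 picked index 0: u0 ∈ [-1/11, 14/209)
j=2 picked index 1: u0 ∈ [-5/209, 45/418)
j=3 picked index 2: u0 ∈ [7/418, 31/209)
j=4 picked index 2: u0 ∈ [-31/418, 12/209)
j=5 picked index 4: u0 ∈ [4/209, 1/22)
j=6 picked index 6: u0 ∈ [7/209, 29/209)
j=7 picked index 6: u0 ∈ [-12/209, 10/209)
j=8 picked index 8: u0 ∈ [-7/418, 81/418)
j=9 picked index 8: u0 ∈ [-45/418, 43/418)
j=10 picked index 10: u0 ∈ [5/418, 1/11)
intersection: [7/209, 1/22)

7/209 1/22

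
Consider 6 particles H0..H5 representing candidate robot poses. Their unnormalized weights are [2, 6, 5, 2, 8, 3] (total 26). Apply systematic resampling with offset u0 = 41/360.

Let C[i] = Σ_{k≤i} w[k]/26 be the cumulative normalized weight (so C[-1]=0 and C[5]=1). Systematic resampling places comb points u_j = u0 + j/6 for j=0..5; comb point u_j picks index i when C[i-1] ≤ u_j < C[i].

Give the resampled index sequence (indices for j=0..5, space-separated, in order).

1 1 2 4 4 5

C = [1/13, 4/13, 1/2, 15/26, 23/26, 1]
j=0: u_0=41/360 ∈ [1/13, 4/13) → index 1
j=1: u_1=101/360 ∈ [1/13, 4/13) → index 1
j=2: u_2=161/360 ∈ [4/13, 1/2) → index 2
j=3: u_3=221/360 ∈ [15/26, 23/26) → index 4
j=4: u_4=281/360 ∈ [15/26, 23/26) → index 4
j=5: u_5=341/360 ∈ [23/26, 1) → index 5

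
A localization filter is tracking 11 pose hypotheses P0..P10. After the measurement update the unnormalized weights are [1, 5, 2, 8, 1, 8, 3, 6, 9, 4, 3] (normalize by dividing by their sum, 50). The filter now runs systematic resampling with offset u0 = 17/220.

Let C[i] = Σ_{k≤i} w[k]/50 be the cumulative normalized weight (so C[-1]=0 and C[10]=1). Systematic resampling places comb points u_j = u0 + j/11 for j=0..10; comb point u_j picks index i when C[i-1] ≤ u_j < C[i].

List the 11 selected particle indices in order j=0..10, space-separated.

C = [1/50, 3/25, 4/25, 8/25, 17/50, 1/2, 14/25, 17/25, 43/50, 47/50, 1]
j=0: u_0=17/220 ∈ [1/50, 3/25) → index 1
j=1: u_1=37/220 ∈ [4/25, 8/25) → index 3
j=2: u_2=57/220 ∈ [4/25, 8/25) → index 3
j=3: u_3=7/20 ∈ [17/50, 1/2) → index 5
j=4: u_4=97/220 ∈ [17/50, 1/2) → index 5
j=5: u_5=117/220 ∈ [1/2, 14/25) → index 6
j=6: u_6=137/220 ∈ [14/25, 17/25) → index 7
j=7: u_7=157/220 ∈ [17/25, 43/50) → index 8
j=8: u_8=177/220 ∈ [17/25, 43/50) → index 8
j=9: u_9=197/220 ∈ [43/50, 47/50) → index 9
j=10: u_10=217/220 ∈ [47/50, 1) → index 10

1 3 3 5 5 6 7 8 8 9 10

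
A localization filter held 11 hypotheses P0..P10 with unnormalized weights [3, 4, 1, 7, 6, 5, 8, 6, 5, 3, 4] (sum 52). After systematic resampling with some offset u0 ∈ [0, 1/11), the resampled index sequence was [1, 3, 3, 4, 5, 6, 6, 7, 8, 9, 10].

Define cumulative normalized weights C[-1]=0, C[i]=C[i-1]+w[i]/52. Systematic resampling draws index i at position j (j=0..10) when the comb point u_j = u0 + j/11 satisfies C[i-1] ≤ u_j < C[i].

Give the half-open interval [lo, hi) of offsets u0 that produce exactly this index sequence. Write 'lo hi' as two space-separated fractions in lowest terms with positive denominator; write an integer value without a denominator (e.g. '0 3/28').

C = [3/52, 7/52, 2/13, 15/52, 21/52, 1/2, 17/26, 10/13, 45/52, 12/13, 1]
j=0 picked index 1: u0 ∈ [3/52, 7/52)
j=1 picked index 3: u0 ∈ [9/143, 113/572)
j=2 picked index 3: u0 ∈ [-4/143, 61/572)
j=3 picked index 4: u0 ∈ [9/572, 75/572)
j=4 picked index 5: u0 ∈ [23/572, 3/22)
j=5 picked index 6: u0 ∈ [1/22, 57/286)
j=6 picked index 6: u0 ∈ [-1/22, 31/286)
j=7 picked index 7: u0 ∈ [5/286, 19/143)
j=8 picked index 8: u0 ∈ [6/143, 79/572)
j=9 picked index 9: u0 ∈ [27/572, 15/143)
j=10 picked index 10: u0 ∈ [2/143, 1/11)
intersection: [9/143, 1/11)

9/143 1/11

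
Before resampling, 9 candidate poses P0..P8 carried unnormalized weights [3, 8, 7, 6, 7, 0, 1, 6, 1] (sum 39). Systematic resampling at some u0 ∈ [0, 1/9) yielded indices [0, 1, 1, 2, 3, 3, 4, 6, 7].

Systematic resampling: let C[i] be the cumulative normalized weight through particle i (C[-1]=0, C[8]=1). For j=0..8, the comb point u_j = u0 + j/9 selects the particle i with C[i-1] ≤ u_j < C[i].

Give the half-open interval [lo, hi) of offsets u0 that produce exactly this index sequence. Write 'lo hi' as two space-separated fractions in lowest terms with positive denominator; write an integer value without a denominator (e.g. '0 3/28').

C = [1/13, 11/39, 6/13, 8/13, 31/39, 31/39, 32/39, 38/39, 1]
j=0 picked index 0: u0 ∈ [0, 1/13)
j=1 picked index 1: u0 ∈ [-4/117, 20/117)
j=2 picked index 1: u0 ∈ [-17/117, 7/117)
j=3 picked index 2: u0 ∈ [-2/39, 5/39)
j=4 picked index 3: u0 ∈ [2/117, 20/117)
j=5 picked index 3: u0 ∈ [-11/117, 7/117)
j=6 picked index 4: u0 ∈ [-2/39, 5/39)
j=7 picked index 6: u0 ∈ [2/117, 5/117)
j=8 picked index 7: u0 ∈ [-8/117, 10/117)
intersection: [2/117, 5/117)

2/117 5/117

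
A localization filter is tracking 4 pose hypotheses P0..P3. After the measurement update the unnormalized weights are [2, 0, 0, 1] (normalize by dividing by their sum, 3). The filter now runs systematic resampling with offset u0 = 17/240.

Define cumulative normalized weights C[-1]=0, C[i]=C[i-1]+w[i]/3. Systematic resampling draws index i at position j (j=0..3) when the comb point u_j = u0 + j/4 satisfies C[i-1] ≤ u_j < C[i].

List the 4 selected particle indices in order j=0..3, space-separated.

0 0 0 3

C = [2/3, 2/3, 2/3, 1]
j=0: u_0=17/240 ∈ [0, 2/3) → index 0
j=1: u_1=77/240 ∈ [0, 2/3) → index 0
j=2: u_2=137/240 ∈ [0, 2/3) → index 0
j=3: u_3=197/240 ∈ [2/3, 1) → index 3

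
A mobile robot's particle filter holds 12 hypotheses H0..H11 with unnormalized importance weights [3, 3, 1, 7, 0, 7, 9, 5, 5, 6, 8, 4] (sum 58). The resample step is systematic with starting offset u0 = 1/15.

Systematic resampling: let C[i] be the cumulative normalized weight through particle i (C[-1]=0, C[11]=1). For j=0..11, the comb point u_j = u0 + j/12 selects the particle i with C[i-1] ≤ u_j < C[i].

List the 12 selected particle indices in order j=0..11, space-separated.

1 3 3 5 6 6 7 8 9 10 10 11

C = [3/58, 3/29, 7/58, 7/29, 7/29, 21/58, 15/29, 35/58, 20/29, 23/29, 27/29, 1]
j=0: u_0=1/15 ∈ [3/58, 3/29) → index 1
j=1: u_1=3/20 ∈ [7/58, 7/29) → index 3
j=2: u_2=7/30 ∈ [7/58, 7/29) → index 3
j=3: u_3=19/60 ∈ [7/29, 21/58) → index 5
j=4: u_4=2/5 ∈ [21/58, 15/29) → index 6
j=5: u_5=29/60 ∈ [21/58, 15/29) → index 6
j=6: u_6=17/30 ∈ [15/29, 35/58) → index 7
j=7: u_7=13/20 ∈ [35/58, 20/29) → index 8
j=8: u_8=11/15 ∈ [20/29, 23/29) → index 9
j=9: u_9=49/60 ∈ [23/29, 27/29) → index 10
j=10: u_10=9/10 ∈ [23/29, 27/29) → index 10
j=11: u_11=59/60 ∈ [27/29, 1) → index 11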